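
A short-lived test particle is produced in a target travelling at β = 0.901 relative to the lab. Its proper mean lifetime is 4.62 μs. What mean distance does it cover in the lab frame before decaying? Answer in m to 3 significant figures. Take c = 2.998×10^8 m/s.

γ = 1/√(1 − 0.901²) = 2.3051
Dilated lifetime: Δt = γτ₀ = 2.3051 × 4.62 μs = 10.650 μs
d = vΔt = 0.901c × 10.650 μs = 2.7012×10^8 m/s × 1.0650×10^-5 s = 2880 m

d ≈ 2880 m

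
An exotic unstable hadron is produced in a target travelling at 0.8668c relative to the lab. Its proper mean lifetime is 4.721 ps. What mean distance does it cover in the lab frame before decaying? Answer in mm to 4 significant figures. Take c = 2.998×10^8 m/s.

d ≈ 2.460 mm

γ = 1/√(1 − 0.8668²) = 2.00539
Dilated lifetime: Δt = γτ₀ = 2.00539 × 4.721 ps = 9.46745 ps
d = vΔt = 0.8668c × 9.46745 ps = 2.59867×10^8 m/s × 9.46745×10^-12 s = 2.460 mm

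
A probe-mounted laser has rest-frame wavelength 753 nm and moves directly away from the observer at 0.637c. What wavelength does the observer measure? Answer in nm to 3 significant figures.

λ_obs ≈ 1600 nm

Relativistic Doppler: λ_obs = λ_src √((1+β)/(1−β))
= 753 × √(1.6370/0.36300) = 753 × 2.1236 = 1600 nm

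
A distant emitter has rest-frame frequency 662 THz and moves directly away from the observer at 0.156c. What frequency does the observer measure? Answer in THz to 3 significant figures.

f_obs ≈ 566 THz

Relativistic Doppler: f_obs = f_src √((1−β)/(1+β))
= 662 × √(0.84400/1.1560) = 662 × 0.85446 = 566 THz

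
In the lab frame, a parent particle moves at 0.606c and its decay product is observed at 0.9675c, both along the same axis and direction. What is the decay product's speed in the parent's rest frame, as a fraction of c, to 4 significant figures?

u' ≈ 0.8738c

Inverse velocity addition: u' = (u − v)/(1 − uv/c²)
= (0.9675 − 0.606)/(1 − 0.9675×0.606) = 0.3615/0.413695 = 0.8738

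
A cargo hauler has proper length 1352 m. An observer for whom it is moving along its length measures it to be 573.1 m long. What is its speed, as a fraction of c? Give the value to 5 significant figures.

γ = L₀/L = 1352/573.1 = 2.359100
β = √(1 − 1/γ²) = 0.90571

β ≈ 0.90571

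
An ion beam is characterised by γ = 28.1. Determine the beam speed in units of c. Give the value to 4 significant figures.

β ≈ 0.9994

β = √(1 − 1/γ²) = √(1 − 1/28.1²) = √(0.998734) = 0.9994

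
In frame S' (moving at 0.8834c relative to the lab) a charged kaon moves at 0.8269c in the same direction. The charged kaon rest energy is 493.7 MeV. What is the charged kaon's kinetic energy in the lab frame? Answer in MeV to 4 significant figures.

u_lab = (0.8269 + 0.8834)/(1 + 0.8269×0.8834) = 0.9883365
γ = 1/√(1 − 0.9883365²) = 6.56661
K = (γ − 1)m₀c² = (6.56661 − 1) × 493.7 = 5.56661 × 493.7 = 2748 MeV

K ≈ 2748 MeV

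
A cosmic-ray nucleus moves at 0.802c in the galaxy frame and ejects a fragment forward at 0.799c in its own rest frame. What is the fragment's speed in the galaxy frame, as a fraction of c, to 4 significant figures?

u ≈ 0.9757c

Compose boost 2: (0.799 + 0.802)/(1 + 0.799×0.802) = 1.601/1.64080 = 0.9757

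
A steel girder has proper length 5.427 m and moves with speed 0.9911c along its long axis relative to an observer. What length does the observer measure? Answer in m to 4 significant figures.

L ≈ 0.7224 m

γ = 1/√(1 − 0.9911²) = 7.51205
Length contraction: L = L₀/γ = 5.427/7.51205 = 0.7224 m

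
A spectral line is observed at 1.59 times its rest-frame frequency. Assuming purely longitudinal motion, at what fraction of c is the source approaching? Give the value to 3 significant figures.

β ≈ 0.433

f_obs/f_src = √((1+β)/(1−β)) = 1.59  ⇒  (1+β)/(1−β) = 2.5281
β = |1 − D²|/(1 + D²) = |1 − 2.5281|/(1 + 2.5281) = 0.433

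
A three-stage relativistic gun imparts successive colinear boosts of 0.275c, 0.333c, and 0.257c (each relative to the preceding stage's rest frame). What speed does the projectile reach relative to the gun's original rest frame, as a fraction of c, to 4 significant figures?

u ≈ 0.7121c

Compose boost 2: (0.333 + 0.275)/(1 + 0.333×0.275) = 0.6080/1.09157 = 0.556993
Compose boost 3: (0.257 + 0.556993)/(1 + 0.257×0.556993) = 0.813993/1.14315 = 0.7121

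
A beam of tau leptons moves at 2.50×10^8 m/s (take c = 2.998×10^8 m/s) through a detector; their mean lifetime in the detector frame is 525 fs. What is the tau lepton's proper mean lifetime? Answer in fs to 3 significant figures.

τ₀ ≈ 290 fs

β = v/c = 2.50×10^8 / 2.998×10^8 = 0.83389
γ = 1/√(1 − 0.83389²) = 1.8118
Proper time: τ₀ = Δt/γ = 525/1.8118 = 290 fs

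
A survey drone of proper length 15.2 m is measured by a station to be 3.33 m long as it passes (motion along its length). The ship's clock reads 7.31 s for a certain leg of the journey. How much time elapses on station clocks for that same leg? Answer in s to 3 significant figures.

Δt ≈ 33.4 s

Length contraction ⇒ γ = L₀/L = 15.2/3.33 = 4.5646
Time dilation: Δt = γτ₀ = 4.5646 × 7.31 s = 33.4 s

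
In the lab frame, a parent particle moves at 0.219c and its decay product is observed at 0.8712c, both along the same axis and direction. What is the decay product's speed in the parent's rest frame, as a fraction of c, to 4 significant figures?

u' ≈ 0.8060c

Inverse velocity addition: u' = (u − v)/(1 − uv/c²)
= (0.8712 − 0.219)/(1 − 0.8712×0.219) = 0.6522/0.809207 = 0.8060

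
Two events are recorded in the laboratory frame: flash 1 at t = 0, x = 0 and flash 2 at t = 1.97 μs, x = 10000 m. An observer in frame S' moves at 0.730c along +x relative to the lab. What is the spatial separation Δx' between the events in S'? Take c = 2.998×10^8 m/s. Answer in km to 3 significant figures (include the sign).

Δx' ≈ 14.0 km

γ = 1/√(1 − 0.730²) = 1.4632
Δx' = γ(Δx − vΔt) = 1.4632 × (10000 m − 0.730×(2.998×10^8 m/s)×1.97×10^-6 s)
= 1.4632 × (9568.9 m) = 14.0 km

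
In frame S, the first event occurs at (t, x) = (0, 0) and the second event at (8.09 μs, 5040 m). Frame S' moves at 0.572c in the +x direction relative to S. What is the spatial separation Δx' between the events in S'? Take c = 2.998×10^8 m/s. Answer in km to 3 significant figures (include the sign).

γ = 1/√(1 − 0.572²) = 1.2191
Δx' = γ(Δx − vΔt) = 1.2191 × (5040 m − 0.572×(2.998×10^8 m/s)×8.09×10^-6 s)
= 1.2191 × (3652.7 m) = 4.45 km

Δx' ≈ 4.45 km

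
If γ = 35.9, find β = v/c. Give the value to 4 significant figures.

β ≈ 0.9996

β = √(1 − 1/γ²) = √(1 − 1/35.9²) = √(0.999224) = 0.9996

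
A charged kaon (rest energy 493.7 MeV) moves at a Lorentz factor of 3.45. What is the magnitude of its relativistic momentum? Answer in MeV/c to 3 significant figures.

p ≈ 1630 MeV/c

β = √(1 − 1/γ²) = √(1 − 1/3.45²) = 0.95707
p = γβm₀c = 3.45 × 0.95707 × 493.7 MeV/c = 1630 MeV/c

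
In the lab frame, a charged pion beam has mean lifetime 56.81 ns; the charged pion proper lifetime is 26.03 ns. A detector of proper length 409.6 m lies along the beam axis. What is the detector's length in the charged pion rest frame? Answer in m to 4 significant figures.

Time dilation ⇒ γ = Δt/τ₀ = 56.81/26.03 = 2.18248
Length contraction: L = L₀/γ = 409.6/2.18248 = 187.7 m

L ≈ 187.7 m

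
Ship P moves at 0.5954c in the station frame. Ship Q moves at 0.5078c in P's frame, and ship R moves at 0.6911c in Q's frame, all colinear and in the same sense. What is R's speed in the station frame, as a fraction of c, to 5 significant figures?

Compose boost 2: (0.5078 + 0.5954)/(1 + 0.5078×0.5954) = 1.1032/1.302344 = 0.8470879
Compose boost 3: (0.6911 + 0.8470879)/(1 + 0.6911×0.8470879) = 1.538188/1.585422 = 0.97021

u ≈ 0.97021c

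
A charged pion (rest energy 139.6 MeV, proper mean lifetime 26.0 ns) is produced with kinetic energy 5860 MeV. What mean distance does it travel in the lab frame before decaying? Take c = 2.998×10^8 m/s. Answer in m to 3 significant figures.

γ = 1 + K/(m₀c²) = 1 + 5860/139.6 = 42.977
β = √(1 − 1/γ²) = 0.99973
Dilated lifetime: γτ₀ = 42.977 × 26.0 ns = 1117.4 ns
d = βc·γτ₀ = 0.99973 × (2.998×10^8 m/s) × 1.1174×10^-6 s = 335 m

d ≈ 335 m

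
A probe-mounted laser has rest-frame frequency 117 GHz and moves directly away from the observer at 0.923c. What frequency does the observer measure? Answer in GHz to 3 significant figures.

Relativistic Doppler: f_obs = f_src √((1−β)/(1+β))
= 117 × √(0.077000/1.9230) = 117 × 0.20010 = 23.4 GHz

f_obs ≈ 23.4 GHz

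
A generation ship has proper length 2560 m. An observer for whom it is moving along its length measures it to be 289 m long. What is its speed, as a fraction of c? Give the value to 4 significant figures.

γ = L₀/L = 2560/289 = 8.85813
β = √(1 − 1/γ²) = 0.9936

β ≈ 0.9936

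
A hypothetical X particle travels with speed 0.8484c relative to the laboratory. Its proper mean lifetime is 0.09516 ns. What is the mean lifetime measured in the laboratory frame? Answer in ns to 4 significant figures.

Δt ≈ 0.1798 ns

γ = 1/√(1 − 0.8484²) = 1.88909
Time dilation: Δt = γτ₀ = 1.88909 × 0.09516 ns = 0.1798 ns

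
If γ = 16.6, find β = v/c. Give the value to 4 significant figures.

β ≈ 0.9982

β = √(1 − 1/γ²) = √(1 − 1/16.6²) = √(0.996371) = 0.9982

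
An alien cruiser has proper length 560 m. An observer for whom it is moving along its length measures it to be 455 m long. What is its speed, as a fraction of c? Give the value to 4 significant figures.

γ = L₀/L = 560/455 = 1.23077
β = √(1 − 1/γ²) = 0.5830

β ≈ 0.5830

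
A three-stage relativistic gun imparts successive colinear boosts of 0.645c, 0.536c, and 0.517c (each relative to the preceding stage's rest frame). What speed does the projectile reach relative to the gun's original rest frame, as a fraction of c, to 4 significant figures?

Compose boost 2: (0.536 + 0.645)/(1 + 0.536×0.645) = 1.181/1.34572 = 0.877597
Compose boost 3: (0.517 + 0.877597)/(1 + 0.517×0.877597) = 1.39460/1.45372 = 0.9593

u ≈ 0.9593c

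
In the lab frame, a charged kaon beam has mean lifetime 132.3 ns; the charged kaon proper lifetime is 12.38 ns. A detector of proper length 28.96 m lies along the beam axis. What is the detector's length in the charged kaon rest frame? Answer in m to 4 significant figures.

Time dilation ⇒ γ = Δt/τ₀ = 132.3/12.38 = 10.6866
Length contraction: L = L₀/γ = 28.96/10.6866 = 2.710 m

L ≈ 2.710 m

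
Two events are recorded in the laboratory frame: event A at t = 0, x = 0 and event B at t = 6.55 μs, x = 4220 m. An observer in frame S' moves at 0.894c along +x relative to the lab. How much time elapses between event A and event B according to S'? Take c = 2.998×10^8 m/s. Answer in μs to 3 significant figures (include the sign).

γ = 1/√(1 − 0.894²) = 2.2318
Δt' = γ(Δt − vΔx/c²) = 2.2318 × (6.55 μs − 0.894×4220 m / (2.998×10^8 m/s))
= 2.2318 × (-6.0340 μs) = -13.5 μs

Δt' ≈ -13.5 μs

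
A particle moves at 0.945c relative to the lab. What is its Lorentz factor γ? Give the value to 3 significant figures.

γ = 1/√(1 − β²) = 1/√(1 − 0.945²) = 1/√(0.10698) = 3.06

γ ≈ 3.06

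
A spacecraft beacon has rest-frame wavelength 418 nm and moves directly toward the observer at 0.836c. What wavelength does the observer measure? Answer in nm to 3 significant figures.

Relativistic Doppler: λ_obs = λ_src √((1−β)/(1+β))
= 418 × √(0.16400/1.8360) = 418 × 0.29887 = 125 nm

λ_obs ≈ 125 nm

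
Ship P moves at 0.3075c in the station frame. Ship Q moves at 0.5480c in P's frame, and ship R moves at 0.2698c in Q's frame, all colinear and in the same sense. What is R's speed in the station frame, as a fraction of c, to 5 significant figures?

u ≈ 0.83666c

Compose boost 2: (0.5480 + 0.3075)/(1 + 0.5480×0.3075) = 0.85550/1.168510 = 0.7321290
Compose boost 3: (0.2698 + 0.7321290)/(1 + 0.2698×0.7321290) = 1.001929/1.197528 = 0.83666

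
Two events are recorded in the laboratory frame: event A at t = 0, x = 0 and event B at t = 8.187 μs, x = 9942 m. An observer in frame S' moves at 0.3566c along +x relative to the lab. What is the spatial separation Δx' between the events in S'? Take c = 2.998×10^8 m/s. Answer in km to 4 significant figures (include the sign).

Δx' ≈ 9.705 km

γ = 1/√(1 − 0.3566²) = 1.07037
Δx' = γ(Δx − vΔt) = 1.07037 × (9942 m − 0.3566×(2.998×10^8 m/s)×8.187×10^-6 s)
= 1.07037 × (9066.74 m) = 9.705 km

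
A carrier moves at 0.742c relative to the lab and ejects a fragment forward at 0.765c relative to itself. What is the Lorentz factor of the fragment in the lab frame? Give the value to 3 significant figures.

u_lab = (0.765 + 0.742)/(1 + 0.765×0.742) = 1.507/1.56763 = 0.961324
γ = 1/√(1 − 0.961324²) = 3.63

γ ≈ 3.63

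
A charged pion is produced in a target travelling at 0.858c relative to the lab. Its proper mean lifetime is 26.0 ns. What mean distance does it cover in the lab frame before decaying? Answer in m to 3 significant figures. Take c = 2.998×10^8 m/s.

γ = 1/√(1 − 0.858²) = 1.9469
Dilated lifetime: Δt = γτ₀ = 1.9469 × 26.0 ns = 50.618 ns
d = vΔt = 0.858c × 50.618 ns = 2.5723×10^8 m/s × 5.0618×10^-8 s = 13.0 m

d ≈ 13.0 m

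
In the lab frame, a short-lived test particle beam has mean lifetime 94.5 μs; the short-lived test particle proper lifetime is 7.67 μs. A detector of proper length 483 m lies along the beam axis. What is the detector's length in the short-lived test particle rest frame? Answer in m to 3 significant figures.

Time dilation ⇒ γ = Δt/τ₀ = 94.5/7.67 = 12.321
Length contraction: L = L₀/γ = 483/12.321 = 39.2 m

L ≈ 39.2 m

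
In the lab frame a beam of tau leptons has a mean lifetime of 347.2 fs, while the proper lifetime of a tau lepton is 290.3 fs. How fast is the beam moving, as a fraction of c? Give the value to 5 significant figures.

γ = Δt/τ₀ = 347.2/290.3 = 1.196004
β = √(1 − 1/γ²) = √(1 − 1/1.196004²) = 0.54855

β ≈ 0.54855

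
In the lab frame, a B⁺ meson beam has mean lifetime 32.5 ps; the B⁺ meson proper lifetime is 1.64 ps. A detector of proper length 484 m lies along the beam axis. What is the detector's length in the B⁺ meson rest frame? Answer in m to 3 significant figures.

Time dilation ⇒ γ = Δt/τ₀ = 32.5/1.64 = 19.817
Length contraction: L = L₀/γ = 484/19.817 = 24.4 m

L ≈ 24.4 m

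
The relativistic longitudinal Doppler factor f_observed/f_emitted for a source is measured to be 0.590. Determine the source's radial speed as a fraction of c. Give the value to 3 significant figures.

β ≈ 0.484

f_obs/f_src = √((1−β)/(1+β)) = 0.590  ⇒  (1−β)/(1+β) = 0.34810
β = |1 − D²|/(1 + D²) = |1 − 0.34810|/(1 + 0.34810) = 0.484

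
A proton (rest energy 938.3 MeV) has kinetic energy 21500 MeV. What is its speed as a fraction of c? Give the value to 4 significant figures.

β ≈ 0.9991

γ = 1 + K/(m₀c²) = 1 + 21500/938.3 = 23.9138
β = √(1 − 1/γ²) = 0.9991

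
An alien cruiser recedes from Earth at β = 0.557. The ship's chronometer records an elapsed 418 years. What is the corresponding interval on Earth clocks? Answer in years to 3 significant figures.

Δt ≈ 503 years

γ = 1/√(1 − 0.557²) = 1.2041
Time dilation: Δt = γτ₀ = 1.2041 × 418 years = 503 years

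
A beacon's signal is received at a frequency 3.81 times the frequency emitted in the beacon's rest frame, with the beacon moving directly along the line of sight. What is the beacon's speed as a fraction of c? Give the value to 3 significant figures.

β ≈ 0.871

f_obs/f_src = √((1+β)/(1−β)) = 3.81  ⇒  (1+β)/(1−β) = 14.516
β = |1 − D²|/(1 + D²) = |1 − 14.516|/(1 + 14.516) = 0.871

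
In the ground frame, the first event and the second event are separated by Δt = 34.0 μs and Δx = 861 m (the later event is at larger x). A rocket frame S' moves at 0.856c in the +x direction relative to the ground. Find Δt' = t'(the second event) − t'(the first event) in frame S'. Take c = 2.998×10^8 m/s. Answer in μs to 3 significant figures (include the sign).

γ = 1/√(1 − 0.856²) = 1.9343
Δt' = γ(Δt − vΔx/c²) = 1.9343 × (34.0 μs − 0.856×861 m / (2.998×10^8 m/s))
= 1.9343 × (31.542 μs) = 61.0 μs

Δt' ≈ 61.0 μs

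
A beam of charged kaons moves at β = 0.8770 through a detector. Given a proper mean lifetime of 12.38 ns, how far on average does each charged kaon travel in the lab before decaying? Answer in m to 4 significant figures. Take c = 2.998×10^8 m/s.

γ = 1/√(1 − 0.8770²) = 2.08121
Dilated lifetime: Δt = γτ₀ = 2.08121 × 12.38 ns = 25.7653 ns
d = vΔt = 0.8770c × 25.7653 ns = 2.62925×10^8 m/s × 2.57653×10^-8 s = 6.774 m

d ≈ 6.774 m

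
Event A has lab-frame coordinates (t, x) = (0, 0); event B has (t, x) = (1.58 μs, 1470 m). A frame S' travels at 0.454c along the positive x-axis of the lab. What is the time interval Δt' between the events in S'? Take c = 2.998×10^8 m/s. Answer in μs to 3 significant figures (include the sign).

γ = 1/√(1 − 0.454²) = 1.1223
Δt' = γ(Δt − vΔx/c²) = 1.1223 × (1.58 μs − 0.454×1470 m / (2.998×10^8 m/s))
= 1.1223 × (-0.64608 μs) = -0.725 μs

Δt' ≈ -0.725 μs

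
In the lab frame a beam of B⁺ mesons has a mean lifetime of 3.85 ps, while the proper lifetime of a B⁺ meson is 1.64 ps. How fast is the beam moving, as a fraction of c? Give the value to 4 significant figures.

γ = Δt/τ₀ = 3.85/1.64 = 2.34756
β = √(1 − 1/γ²) = √(1 − 1/2.34756²) = 0.9047

β ≈ 0.9047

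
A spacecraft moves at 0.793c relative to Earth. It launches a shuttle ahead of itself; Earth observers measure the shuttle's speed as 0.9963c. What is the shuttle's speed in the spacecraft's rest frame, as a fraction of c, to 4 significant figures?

Inverse velocity addition: u' = (u − v)/(1 − uv/c²)
= (0.9963 − 0.793)/(1 − 0.9963×0.793) = 0.2033/0.209934 = 0.9684

u' ≈ 0.9684c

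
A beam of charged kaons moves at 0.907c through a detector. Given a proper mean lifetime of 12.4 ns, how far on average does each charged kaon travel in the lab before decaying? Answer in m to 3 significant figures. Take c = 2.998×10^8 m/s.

γ = 1/√(1 − 0.907²) = 2.3746
Dilated lifetime: Δt = γτ₀ = 2.3746 × 12.4 ns = 29.445 ns
d = vΔt = 0.907c × 29.445 ns = 2.7192×10^8 m/s × 2.9445×10^-8 s = 8.01 m

d ≈ 8.01 m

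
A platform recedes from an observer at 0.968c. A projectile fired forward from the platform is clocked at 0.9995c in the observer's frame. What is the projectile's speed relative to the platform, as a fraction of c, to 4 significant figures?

u' ≈ 0.9697c

Inverse velocity addition: u' = (u − v)/(1 − uv/c²)
= (0.9995 − 0.968)/(1 − 0.9995×0.968) = 0.03150/0.0324840 = 0.9697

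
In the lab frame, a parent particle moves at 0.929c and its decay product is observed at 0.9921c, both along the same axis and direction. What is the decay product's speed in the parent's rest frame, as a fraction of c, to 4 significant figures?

u' ≈ 0.8055c

Inverse velocity addition: u' = (u − v)/(1 − uv/c²)
= (0.9921 − 0.929)/(1 − 0.9921×0.929) = 0.06310/0.0783391 = 0.8055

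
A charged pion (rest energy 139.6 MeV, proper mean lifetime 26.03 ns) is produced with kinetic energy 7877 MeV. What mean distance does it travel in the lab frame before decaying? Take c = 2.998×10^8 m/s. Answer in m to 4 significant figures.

γ = 1 + K/(m₀c²) = 1 + 7877/139.6 = 57.4255
β = √(1 − 1/γ²) = 0.999848
Dilated lifetime: γτ₀ = 57.4255 × 26.03 ns = 1494.79 ns
d = βc·γτ₀ = 0.999848 × (2.998×10^8 m/s) × 1.49479×10^-6 s = 448.1 m

d ≈ 448.1 m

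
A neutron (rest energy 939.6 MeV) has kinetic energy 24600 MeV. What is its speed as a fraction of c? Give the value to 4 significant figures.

β ≈ 0.9993

γ = 1 + K/(m₀c²) = 1 + 24600/939.6 = 27.1814
β = √(1 − 1/γ²) = 0.9993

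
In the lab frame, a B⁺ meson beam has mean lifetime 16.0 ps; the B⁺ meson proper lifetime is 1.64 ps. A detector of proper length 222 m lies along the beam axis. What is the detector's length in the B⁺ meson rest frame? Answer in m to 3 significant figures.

Time dilation ⇒ γ = Δt/τ₀ = 16.0/1.64 = 9.7561
Length contraction: L = L₀/γ = 222/9.7561 = 22.8 m

L ≈ 22.8 m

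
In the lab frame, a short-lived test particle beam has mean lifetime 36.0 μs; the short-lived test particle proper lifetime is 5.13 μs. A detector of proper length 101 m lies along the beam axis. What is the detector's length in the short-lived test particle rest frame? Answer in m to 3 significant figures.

Time dilation ⇒ γ = Δt/τ₀ = 36.0/5.13 = 7.0175
Length contraction: L = L₀/γ = 101/7.0175 = 14.4 m

L ≈ 14.4 m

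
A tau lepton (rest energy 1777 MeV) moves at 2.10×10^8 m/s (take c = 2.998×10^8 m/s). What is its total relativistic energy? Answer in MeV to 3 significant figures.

β = v/c = 2.10×10^8 / 2.998×10^8 = 0.70047
γ = 1/√(1 − 0.70047²) = 1.4012
E = γm₀c² = 1.4012 × 1777 MeV = 2490 MeV

E ≈ 2490 MeV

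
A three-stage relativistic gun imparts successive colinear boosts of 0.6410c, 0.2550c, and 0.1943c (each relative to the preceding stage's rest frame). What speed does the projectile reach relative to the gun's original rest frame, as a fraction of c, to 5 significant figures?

Compose boost 2: (0.2550 + 0.6410)/(1 + 0.2550×0.6410) = 0.89600/1.163455 = 0.7701200
Compose boost 3: (0.1943 + 0.7701200)/(1 + 0.1943×0.7701200) = 0.9644200/1.149634 = 0.83889

u ≈ 0.83889c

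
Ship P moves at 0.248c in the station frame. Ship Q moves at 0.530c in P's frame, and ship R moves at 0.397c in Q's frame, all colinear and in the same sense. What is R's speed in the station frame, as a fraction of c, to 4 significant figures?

Compose boost 2: (0.530 + 0.248)/(1 + 0.530×0.248) = 0.7780/1.13144 = 0.687619
Compose boost 3: (0.397 + 0.687619)/(1 + 0.397×0.687619) = 1.08462/1.27298 = 0.8520

u ≈ 0.8520c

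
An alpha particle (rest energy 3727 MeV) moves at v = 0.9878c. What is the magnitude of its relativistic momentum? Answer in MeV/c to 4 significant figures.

γ = 1/√(1 − 0.9878²) = 6.42146
p = γβm₀c = 6.42146 × 0.9878 × 3727 MeV/c = 23640 MeV/c

p ≈ 23640 MeV/c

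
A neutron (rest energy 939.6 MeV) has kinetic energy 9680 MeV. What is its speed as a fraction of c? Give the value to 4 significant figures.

γ = 1 + K/(m₀c²) = 1 + 9680/939.6 = 11.3023
β = √(1 − 1/γ²) = 0.9961

β ≈ 0.9961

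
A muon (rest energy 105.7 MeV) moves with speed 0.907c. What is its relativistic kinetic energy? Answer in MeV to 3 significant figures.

γ = 1/√(1 − 0.907²) = 2.3746
K = (γ − 1)m₀c² = (2.3746 − 1) × 105.7 MeV = 1.3746 × 105.7 MeV = 145 MeV

K ≈ 145 MeV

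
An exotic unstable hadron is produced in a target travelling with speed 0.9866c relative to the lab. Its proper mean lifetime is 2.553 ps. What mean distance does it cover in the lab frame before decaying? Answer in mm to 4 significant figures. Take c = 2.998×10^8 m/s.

γ = 1/√(1 − 0.9866²) = 6.12904
Dilated lifetime: Δt = γτ₀ = 6.12904 × 2.553 ps = 15.6474 ps
d = vΔt = 0.9866c × 15.6474 ps = 2.95783×10^8 m/s × 1.56474×10^-11 s = 4.628 mm

d ≈ 4.628 mm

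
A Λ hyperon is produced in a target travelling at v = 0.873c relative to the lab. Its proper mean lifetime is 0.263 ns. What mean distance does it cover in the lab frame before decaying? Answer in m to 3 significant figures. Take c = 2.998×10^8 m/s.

d ≈ 0.141 m

γ = 1/√(1 − 0.873²) = 2.0504
Dilated lifetime: Δt = γτ₀ = 2.0504 × 0.263 ns = 0.53924 ns
d = vΔt = 0.873c × 0.53924 ns = 2.6173×10^8 m/s × 5.3924×10^-10 s = 0.141 m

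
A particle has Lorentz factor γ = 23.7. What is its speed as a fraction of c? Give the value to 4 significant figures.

β = √(1 − 1/γ²) = √(1 − 1/23.7²) = √(0.998220) = 0.9991

β ≈ 0.9991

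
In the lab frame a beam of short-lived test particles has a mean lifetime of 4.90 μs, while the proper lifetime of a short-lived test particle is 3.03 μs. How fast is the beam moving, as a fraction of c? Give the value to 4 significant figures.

β ≈ 0.7859

γ = Δt/τ₀ = 4.90/3.03 = 1.61716
β = √(1 − 1/γ²) = √(1 − 1/1.61716²) = 0.7859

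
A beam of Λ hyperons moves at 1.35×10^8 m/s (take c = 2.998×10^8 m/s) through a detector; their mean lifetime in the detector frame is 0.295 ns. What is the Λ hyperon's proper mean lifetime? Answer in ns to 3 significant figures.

β = v/c = 1.35×10^8 / 2.998×10^8 = 0.45030
γ = 1/√(1 − 0.45030²) = 1.1200
Proper time: τ₀ = Δt/γ = 0.295/1.1200 = 0.263 ns

τ₀ ≈ 0.263 ns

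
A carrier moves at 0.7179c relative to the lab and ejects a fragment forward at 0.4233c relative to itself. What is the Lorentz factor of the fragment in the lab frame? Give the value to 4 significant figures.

u_lab = (0.4233 + 0.7179)/(1 + 0.4233×0.7179) = 1.1412/1.303887 = 0.8752292
γ = 1/√(1 − 0.8752292²) = 2.067

γ ≈ 2.067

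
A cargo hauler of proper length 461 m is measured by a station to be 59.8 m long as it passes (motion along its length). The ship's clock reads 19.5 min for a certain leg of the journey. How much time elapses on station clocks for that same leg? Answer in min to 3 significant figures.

Length contraction ⇒ γ = L₀/L = 461/59.8 = 7.7090
Time dilation: Δt = γτ₀ = 7.7090 × 19.5 min = 150 min

Δt ≈ 150 min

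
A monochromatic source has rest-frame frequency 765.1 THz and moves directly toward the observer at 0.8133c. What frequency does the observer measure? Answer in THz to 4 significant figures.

f_obs ≈ 2384 THz

Relativistic Doppler: f_obs = f_src √((1+β)/(1−β))
= 765.1 × √(1.81330/0.186700) = 765.1 × 3.11647 = 2384 THz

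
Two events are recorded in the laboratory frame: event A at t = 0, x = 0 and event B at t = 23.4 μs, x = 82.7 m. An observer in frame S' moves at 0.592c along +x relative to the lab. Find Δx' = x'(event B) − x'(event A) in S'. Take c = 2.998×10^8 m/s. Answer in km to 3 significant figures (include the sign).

γ = 1/√(1 − 0.592²) = 1.2408
Δx' = γ(Δx − vΔt) = 1.2408 × (82.7 m − 0.592×(2.998×10^8 m/s)×23.4×10^-6 s)
= 1.2408 × (-4070.4 m) = -5.05 km

Δx' ≈ -5.05 km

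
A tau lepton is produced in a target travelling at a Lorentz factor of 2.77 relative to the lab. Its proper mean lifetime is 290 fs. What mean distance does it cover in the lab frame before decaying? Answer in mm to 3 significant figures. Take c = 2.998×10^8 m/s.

d ≈ 0.225 mm

β = √(1 − 1/γ²) = √(1 − 1/2.77²) = 0.93256
Dilated lifetime: Δt = γτ₀ = 2.77 × 290 fs = 803.30 fs
d = vΔt = 0.93256c × 803.30 fs = 2.7958×10^8 m/s × 8.0330×10^-13 s = 0.225 mm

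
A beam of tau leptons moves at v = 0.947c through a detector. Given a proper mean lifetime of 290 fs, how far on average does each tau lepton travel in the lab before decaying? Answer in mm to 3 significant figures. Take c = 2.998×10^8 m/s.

d ≈ 0.256 mm

γ = 1/√(1 − 0.947²) = 3.1130
Dilated lifetime: Δt = γτ₀ = 3.1130 × 290 fs = 902.77 fs
d = vΔt = 0.947c × 902.77 fs = 2.8391×10^8 m/s × 9.0277×10^-13 s = 0.256 mm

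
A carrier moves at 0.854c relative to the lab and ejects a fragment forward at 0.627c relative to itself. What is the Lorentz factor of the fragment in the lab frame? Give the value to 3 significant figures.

γ ≈ 3.79

u_lab = (0.627 + 0.854)/(1 + 0.627×0.854) = 1.481/1.53546 = 0.964533
γ = 1/√(1 − 0.964533²) = 3.79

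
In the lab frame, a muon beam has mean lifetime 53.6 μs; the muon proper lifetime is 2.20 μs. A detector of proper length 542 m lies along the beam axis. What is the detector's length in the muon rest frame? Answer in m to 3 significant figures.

L ≈ 22.2 m

Time dilation ⇒ γ = Δt/τ₀ = 53.6/2.20 = 24.364
Length contraction: L = L₀/γ = 542/24.364 = 22.2 m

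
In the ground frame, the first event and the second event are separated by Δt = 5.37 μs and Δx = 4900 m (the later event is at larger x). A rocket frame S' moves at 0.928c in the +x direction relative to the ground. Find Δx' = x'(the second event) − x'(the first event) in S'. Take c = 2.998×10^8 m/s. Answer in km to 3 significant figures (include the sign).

Δx' ≈ 9.14 km

γ = 1/√(1 − 0.928²) = 2.6840
Δx' = γ(Δx − vΔt) = 2.6840 × (4900 m − 0.928×(2.998×10^8 m/s)×5.37×10^-6 s)
= 2.6840 × (3406.0 m) = 9.14 km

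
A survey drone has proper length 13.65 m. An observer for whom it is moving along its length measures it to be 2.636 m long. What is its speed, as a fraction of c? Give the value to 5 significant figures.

γ = L₀/L = 13.65/2.636 = 5.178300
β = √(1 − 1/γ²) = 0.98118

β ≈ 0.98118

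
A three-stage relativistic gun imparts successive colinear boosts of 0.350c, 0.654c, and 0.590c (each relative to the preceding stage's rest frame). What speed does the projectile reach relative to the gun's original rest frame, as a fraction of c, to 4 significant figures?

u ≈ 0.9494c

Compose boost 2: (0.654 + 0.350)/(1 + 0.654×0.350) = 1.004/1.22890 = 0.816991
Compose boost 3: (0.590 + 0.816991)/(1 + 0.590×0.816991) = 1.40699/1.48202 = 0.9494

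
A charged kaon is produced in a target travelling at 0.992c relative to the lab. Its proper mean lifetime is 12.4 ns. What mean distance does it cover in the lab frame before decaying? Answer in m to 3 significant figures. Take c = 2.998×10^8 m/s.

d ≈ 29.2 m

γ = 1/√(1 − 0.992²) = 7.9216
Dilated lifetime: Δt = γτ₀ = 7.9216 × 12.4 ns = 98.227 ns
d = vΔt = 0.992c × 98.227 ns = 2.9740×10^8 m/s × 9.8227×10^-8 s = 29.2 m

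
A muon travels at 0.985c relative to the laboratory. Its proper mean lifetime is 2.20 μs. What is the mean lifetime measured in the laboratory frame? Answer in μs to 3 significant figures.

Δt ≈ 12.7 μs

γ = 1/√(1 − 0.985²) = 5.7953
Time dilation: Δt = γτ₀ = 5.7953 × 2.20 μs = 12.7 μs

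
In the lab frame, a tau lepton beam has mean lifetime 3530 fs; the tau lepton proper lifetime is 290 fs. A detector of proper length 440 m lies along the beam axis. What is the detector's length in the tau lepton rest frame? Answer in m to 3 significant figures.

L ≈ 36.1 m

Time dilation ⇒ γ = Δt/τ₀ = 3530/290 = 12.172
Length contraction: L = L₀/γ = 440/12.172 = 36.1 m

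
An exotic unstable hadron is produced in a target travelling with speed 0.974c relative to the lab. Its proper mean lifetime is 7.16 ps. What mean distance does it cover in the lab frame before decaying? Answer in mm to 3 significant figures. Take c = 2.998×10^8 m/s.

γ = 1/√(1 − 0.974²) = 4.4141
Dilated lifetime: Δt = γτ₀ = 4.4141 × 7.16 ps = 31.605 ps
d = vΔt = 0.974c × 31.605 ps = 2.9201×10^8 m/s × 3.1605×10^-11 s = 9.23 mm

d ≈ 9.23 mm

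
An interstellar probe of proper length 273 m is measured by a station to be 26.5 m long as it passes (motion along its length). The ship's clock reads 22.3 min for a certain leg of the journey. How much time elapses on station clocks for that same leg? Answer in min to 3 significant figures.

Length contraction ⇒ γ = L₀/L = 273/26.5 = 10.302
Time dilation: Δt = γτ₀ = 10.302 × 22.3 min = 230 min

Δt ≈ 230 min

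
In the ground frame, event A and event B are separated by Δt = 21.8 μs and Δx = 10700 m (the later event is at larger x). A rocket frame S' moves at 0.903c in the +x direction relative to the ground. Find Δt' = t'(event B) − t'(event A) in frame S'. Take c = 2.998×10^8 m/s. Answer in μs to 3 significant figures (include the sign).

γ = 1/√(1 − 0.903²) = 2.3275
Δt' = γ(Δt − vΔx/c²) = 2.3275 × (21.8 μs − 0.903×10700 m / (2.998×10^8 m/s))
= 2.3275 × (-10.428 μs) = -24.3 μs

Δt' ≈ -24.3 μs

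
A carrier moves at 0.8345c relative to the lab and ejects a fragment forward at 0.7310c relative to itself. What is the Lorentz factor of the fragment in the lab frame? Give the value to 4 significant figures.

u_lab = (0.7310 + 0.8345)/(1 + 0.7310×0.8345) = 1.5655/1.610019 = 0.9723485
γ = 1/√(1 − 0.9723485²) = 4.282

γ ≈ 4.282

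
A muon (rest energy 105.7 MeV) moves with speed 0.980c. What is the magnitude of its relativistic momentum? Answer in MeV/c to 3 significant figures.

γ = 1/√(1 − 0.980²) = 5.0252
p = γβm₀c = 5.0252 × 0.980 × 105.7 MeV/c = 521 MeV/c

p ≈ 521 MeV/c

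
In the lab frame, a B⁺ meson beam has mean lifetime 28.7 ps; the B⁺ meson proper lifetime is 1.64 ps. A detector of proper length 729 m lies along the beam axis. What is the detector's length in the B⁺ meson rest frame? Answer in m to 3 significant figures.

L ≈ 41.7 m

Time dilation ⇒ γ = Δt/τ₀ = 28.7/1.64 = 17.500
Length contraction: L = L₀/γ = 729/17.500 = 41.7 m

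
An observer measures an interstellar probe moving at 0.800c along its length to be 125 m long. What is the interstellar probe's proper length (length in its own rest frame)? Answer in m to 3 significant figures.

L₀ ≈ 208 m

γ = 1/√(1 − 0.800²) = 1.6667
L₀ = γL = 1.6667 × 125 = 208 m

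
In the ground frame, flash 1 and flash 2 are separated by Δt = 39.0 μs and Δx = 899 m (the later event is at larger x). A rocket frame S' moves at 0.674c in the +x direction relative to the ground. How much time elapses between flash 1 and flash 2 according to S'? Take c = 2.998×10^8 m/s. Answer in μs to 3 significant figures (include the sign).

γ = 1/√(1 − 0.674²) = 1.3537
Δt' = γ(Δt − vΔx/c²) = 1.3537 × (39.0 μs − 0.674×899 m / (2.998×10^8 m/s))
= 1.3537 × (36.979 μs) = 50.1 μs

Δt' ≈ 50.1 μs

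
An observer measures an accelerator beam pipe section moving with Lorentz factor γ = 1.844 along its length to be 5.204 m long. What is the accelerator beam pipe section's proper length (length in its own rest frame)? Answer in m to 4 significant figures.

L₀ ≈ 9.596 m

γ = 1.844 (given)
L₀ = γL = 1.844 × 5.204 = 9.596 m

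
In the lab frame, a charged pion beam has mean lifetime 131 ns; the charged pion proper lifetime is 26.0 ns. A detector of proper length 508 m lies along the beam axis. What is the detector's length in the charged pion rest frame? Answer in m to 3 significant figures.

L ≈ 101 m

Time dilation ⇒ γ = Δt/τ₀ = 131/26.0 = 5.0385
Length contraction: L = L₀/γ = 508/5.0385 = 101 m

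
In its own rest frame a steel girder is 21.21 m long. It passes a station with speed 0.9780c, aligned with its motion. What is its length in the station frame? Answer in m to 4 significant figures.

γ = 1/√(1 − 0.9780²) = 4.79375
Length contraction: L = L₀/γ = 21.21/4.79375 = 4.425 m

L ≈ 4.425 m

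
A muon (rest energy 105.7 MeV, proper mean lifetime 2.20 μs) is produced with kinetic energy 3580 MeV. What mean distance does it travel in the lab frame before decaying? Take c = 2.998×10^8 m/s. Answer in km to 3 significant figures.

d ≈ 23.0 km

γ = 1 + K/(m₀c²) = 1 + 3580/105.7 = 34.869
β = √(1 − 1/γ²) = 0.99959
Dilated lifetime: γτ₀ = 34.869 × 2.20 μs = 76.713 μs
d = βc·γτ₀ = 0.99959 × (2.998×10^8 m/s) × 7.6713×10^-5 s = 23.0 km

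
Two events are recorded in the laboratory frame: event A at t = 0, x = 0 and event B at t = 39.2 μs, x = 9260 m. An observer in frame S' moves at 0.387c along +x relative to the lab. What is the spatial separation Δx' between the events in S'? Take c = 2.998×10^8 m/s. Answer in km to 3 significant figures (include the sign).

Δx' ≈ 5.11 km

γ = 1/√(1 − 0.387²) = 1.0845
Δx' = γ(Δx − vΔt) = 1.0845 × (9260 m − 0.387×(2.998×10^8 m/s)×39.2×10^-6 s)
= 1.0845 × (4711.9 m) = 5.11 km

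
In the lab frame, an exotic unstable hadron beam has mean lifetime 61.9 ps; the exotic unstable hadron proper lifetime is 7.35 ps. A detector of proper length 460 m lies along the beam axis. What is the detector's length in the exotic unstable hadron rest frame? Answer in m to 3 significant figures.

L ≈ 54.6 m

Time dilation ⇒ γ = Δt/τ₀ = 61.9/7.35 = 8.4218
Length contraction: L = L₀/γ = 460/8.4218 = 54.6 m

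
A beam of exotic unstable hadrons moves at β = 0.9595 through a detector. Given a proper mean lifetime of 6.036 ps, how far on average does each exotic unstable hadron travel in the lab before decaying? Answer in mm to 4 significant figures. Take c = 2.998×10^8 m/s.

d ≈ 6.163 mm

γ = 1/√(1 − 0.9595²) = 3.54977
Dilated lifetime: Δt = γτ₀ = 3.54977 × 6.036 ps = 21.4264 ps
d = vΔt = 0.9595c × 21.4264 ps = 2.87658×10^8 m/s × 2.14264×10^-11 s = 6.163 mm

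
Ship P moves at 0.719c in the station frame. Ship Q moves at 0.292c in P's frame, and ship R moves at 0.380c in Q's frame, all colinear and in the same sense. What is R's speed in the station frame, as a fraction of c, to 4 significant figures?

Compose boost 2: (0.292 + 0.719)/(1 + 0.292×0.719) = 1.011/1.20995 = 0.835573
Compose boost 3: (0.380 + 0.835573)/(1 + 0.380×0.835573) = 1.21557/1.31752 = 0.9226

u ≈ 0.9226c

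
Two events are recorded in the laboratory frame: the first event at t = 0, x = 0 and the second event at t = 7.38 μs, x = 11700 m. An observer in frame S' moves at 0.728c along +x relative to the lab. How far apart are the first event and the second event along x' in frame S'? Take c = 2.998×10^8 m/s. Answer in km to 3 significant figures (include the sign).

Δx' ≈ 14.7 km

γ = 1/√(1 − 0.728²) = 1.4586
Δx' = γ(Δx − vΔt) = 1.4586 × (11700 m − 0.728×(2.998×10^8 m/s)×7.38×10^-6 s)
= 1.4586 × (10089 m) = 14.7 km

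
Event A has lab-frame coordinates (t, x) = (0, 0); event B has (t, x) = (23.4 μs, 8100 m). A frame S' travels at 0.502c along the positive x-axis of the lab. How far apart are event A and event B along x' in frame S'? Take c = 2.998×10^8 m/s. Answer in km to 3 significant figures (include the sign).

Δx' ≈ 5.29 km

γ = 1/√(1 − 0.502²) = 1.1562
Δx' = γ(Δx − vΔt) = 1.1562 × (8100 m − 0.502×(2.998×10^8 m/s)×23.4×10^-6 s)
= 1.1562 × (4578.3 m) = 5.29 km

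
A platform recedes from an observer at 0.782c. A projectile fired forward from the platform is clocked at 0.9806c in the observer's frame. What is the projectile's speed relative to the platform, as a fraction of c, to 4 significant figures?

Inverse velocity addition: u' = (u − v)/(1 − uv/c²)
= (0.9806 − 0.782)/(1 − 0.9806×0.782) = 0.1986/0.233171 = 0.8517

u' ≈ 0.8517c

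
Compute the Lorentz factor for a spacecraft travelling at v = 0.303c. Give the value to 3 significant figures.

γ ≈ 1.05

γ = 1/√(1 − β²) = 1/√(1 − 0.303²) = 1/√(0.90819) = 1.05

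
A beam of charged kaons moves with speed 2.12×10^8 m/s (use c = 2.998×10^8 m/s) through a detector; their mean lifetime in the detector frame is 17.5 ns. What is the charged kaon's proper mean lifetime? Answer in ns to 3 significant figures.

τ₀ ≈ 12.4 ns

β = v/c = 2.12×10^8 / 2.998×10^8 = 0.70714
γ = 1/√(1 − 0.70714²) = 1.4143
Proper time: τ₀ = Δt/γ = 17.5/1.4143 = 12.4 ns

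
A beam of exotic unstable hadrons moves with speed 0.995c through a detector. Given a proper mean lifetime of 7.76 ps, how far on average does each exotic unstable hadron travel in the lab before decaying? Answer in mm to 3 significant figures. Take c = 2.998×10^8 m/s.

γ = 1/√(1 − 0.995²) = 10.013
Dilated lifetime: Δt = γτ₀ = 10.013 × 7.76 ps = 77.697 ps
d = vΔt = 0.995c × 77.697 ps = 2.9830×10^8 m/s × 7.7697×10^-11 s = 23.2 mm

d ≈ 23.2 mm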